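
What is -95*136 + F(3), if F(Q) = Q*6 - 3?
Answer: -12905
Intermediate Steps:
F(Q) = -3 + 6*Q (F(Q) = 6*Q - 3 = -3 + 6*Q)
-95*136 + F(3) = -95*136 + (-3 + 6*3) = -12920 + (-3 + 18) = -12920 + 15 = -12905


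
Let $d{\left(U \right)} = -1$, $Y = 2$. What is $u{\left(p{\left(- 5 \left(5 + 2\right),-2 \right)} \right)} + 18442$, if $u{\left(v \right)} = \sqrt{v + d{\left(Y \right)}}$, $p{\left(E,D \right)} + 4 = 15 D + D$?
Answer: $18442 + i \sqrt{37} \approx 18442.0 + 6.0828 i$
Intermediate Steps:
$p{\left(E,D \right)} = -4 + 16 D$ ($p{\left(E,D \right)} = -4 + \left(15 D + D\right) = -4 + 16 D$)
$u{\left(v \right)} = \sqrt{-1 + v}$ ($u{\left(v \right)} = \sqrt{v - 1} = \sqrt{-1 + v}$)
$u{\left(p{\left(- 5 \left(5 + 2\right),-2 \right)} \right)} + 18442 = \sqrt{-1 + \left(-4 + 16 \left(-2\right)\right)} + 18442 = \sqrt{-1 - 36} + 18442 = \sqrt{-37} + 18442 = i \sqrt{37} + 18442 = 18442 + i \sqrt{37}$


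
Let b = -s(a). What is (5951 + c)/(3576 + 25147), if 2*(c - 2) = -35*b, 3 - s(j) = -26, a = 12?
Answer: 12921/57446 ≈ 0.22492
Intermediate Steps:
s(j) = 29 (s(j) = 3 - 1*(-26) = 3 + 26 = 29)
b = -29 (b = -1*29 = -29)
c = 1019/2 (c = 2 + (-35*(-29))/2 = 2 + (½)*1015 = 2 + 1015/2 = 1019/2 ≈ 509.50)
(5951 + c)/(3576 + 25147) = (5951 + 1019/2)/(3576 + 25147) = (12921/2)/28723 = (12921/2)*(1/28723) = 12921/57446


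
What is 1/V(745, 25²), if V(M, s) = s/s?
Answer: 1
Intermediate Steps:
V(M, s) = 1
1/V(745, 25²) = 1/1 = 1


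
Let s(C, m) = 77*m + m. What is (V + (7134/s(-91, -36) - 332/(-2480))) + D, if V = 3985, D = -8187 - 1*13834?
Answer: -327126506/18135 ≈ -18038.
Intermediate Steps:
s(C, m) = 78*m
D = -22021 (D = -8187 - 13834 = -22021)
(V + (7134/s(-91, -36) - 332/(-2480))) + D = (3985 + (7134/((78*(-36))) - 332/(-2480))) - 22021 = (3985 + (7134/(-2808) - 332*(-1/2480))) - 22021 = (3985 + (7134*(-1/2808) + 83/620)) - 22021 = (3985 + (-1189/468 + 83/620)) - 22021 = (3985 - 43646/18135) - 22021 = 72224329/18135 - 22021 = -327126506/18135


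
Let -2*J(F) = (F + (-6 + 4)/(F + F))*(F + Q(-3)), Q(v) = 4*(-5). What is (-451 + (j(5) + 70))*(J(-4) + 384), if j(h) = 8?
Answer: -126447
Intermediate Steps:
Q(v) = -20
J(F) = -(-20 + F)*(F - 1/F)/2 (J(F) = -(F + (-6 + 4)/(F + F))*(F - 20)/2 = -(F - 2*1/(2*F))*(-20 + F)/2 = -(F - 1/F)*(-20 + F)/2 = -(-20 + F)*(F - 1/F)/2)
(-451 + (j(5) + 70))*(J(-4) + 384) = (-451 + (8 + 70))*((½)*(-20 - 4 - 1*(-4)³ + 20*(-4)²)/(-4) + 384) = (-451 + 78)*((½)*(-¼)*(-20 - 4 - 1*(-64) + 20*16) + 384) = -373*((½)*(-¼)*(-20 - 4 + 64 + 320) + 384) = -373*((½)*(-¼)*360 + 384) = -373*(-45 + 384) = -373*339 = -126447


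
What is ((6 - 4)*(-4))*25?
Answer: -200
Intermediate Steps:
((6 - 4)*(-4))*25 = (2*(-4))*25 = -8*25 = -200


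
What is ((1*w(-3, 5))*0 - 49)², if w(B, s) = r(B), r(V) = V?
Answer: 2401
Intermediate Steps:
w(B, s) = B
((1*w(-3, 5))*0 - 49)² = ((1*(-3))*0 - 49)² = (-3*0 - 49)² = (0 - 49)² = (-49)² = 2401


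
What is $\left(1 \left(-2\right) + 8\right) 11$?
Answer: $66$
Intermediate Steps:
$\left(1 \left(-2\right) + 8\right) 11 = \left(-2 + 8\right) 11 = 6 \cdot 11 = 66$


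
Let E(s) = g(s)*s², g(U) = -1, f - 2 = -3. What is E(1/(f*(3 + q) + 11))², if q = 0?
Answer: 1/4096 ≈ 0.00024414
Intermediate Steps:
f = -1 (f = 2 - 3 = -1)
E(s) = -s²
E(1/(f*(3 + q) + 11))² = (-(1/(-(3 + 0) + 11))²)² = (-(1/(-1*3 + 11))²)² = (-(1/(-3 + 11))²)² = (-(1/8)²)² = (-(⅛)²)² = (-1*1/64)² = (-1/64)² = 1/4096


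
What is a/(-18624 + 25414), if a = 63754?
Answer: 31877/3395 ≈ 9.3894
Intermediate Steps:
a/(-18624 + 25414) = 63754/(-18624 + 25414) = 63754/6790 = 63754*(1/6790) = 31877/3395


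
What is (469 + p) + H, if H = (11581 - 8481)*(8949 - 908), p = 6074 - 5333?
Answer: 24928310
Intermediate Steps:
p = 741
H = 24927100 (H = 3100*8041 = 24927100)
(469 + p) + H = (469 + 741) + 24927100 = 1210 + 24927100 = 24928310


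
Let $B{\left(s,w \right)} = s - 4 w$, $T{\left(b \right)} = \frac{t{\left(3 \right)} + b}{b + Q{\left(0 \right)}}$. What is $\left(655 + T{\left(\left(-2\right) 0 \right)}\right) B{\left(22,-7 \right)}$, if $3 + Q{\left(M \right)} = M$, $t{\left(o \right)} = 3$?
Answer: $32700$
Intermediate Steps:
$Q{\left(M \right)} = -3 + M$
$T{\left(b \right)} = \frac{3 + b}{-3 + b}$ ($T{\left(b \right)} = \frac{3 + b}{b + \left(-3 + 0\right)} = \frac{3 + b}{b - 3} = \frac{3 + b}{-3 + b}$)
$\left(655 + T{\left(\left(-2\right) 0 \right)}\right) B{\left(22,-7 \right)} = \left(655 + \frac{3 - 0}{-3 - 0}\right) \left(22 - -28\right) = \left(655 + \frac{3 + 0}{-3 + 0}\right) \left(22 + 28\right) = \left(655 + \frac{1}{-3} \cdot 3\right) 50 = \left(655 - 1\right) 50 = 654 \cdot 50 = 32700$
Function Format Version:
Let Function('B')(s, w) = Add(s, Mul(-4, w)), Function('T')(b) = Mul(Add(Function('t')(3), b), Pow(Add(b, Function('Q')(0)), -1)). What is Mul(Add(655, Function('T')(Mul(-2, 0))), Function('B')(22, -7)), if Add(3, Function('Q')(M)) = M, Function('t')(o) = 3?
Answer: 32700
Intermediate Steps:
Function('Q')(M) = Add(-3, M)
Function('T')(b) = Mul(Pow(Add(-3, b), -1), Add(3, b)) (Function('T')(b) = Mul(Add(3, b), Pow(Add(b, Add(-3, 0)), -1)) = Mul(Add(3, b), Pow(Add(b, -3), -1)) = Mul(Add(3, b), Pow(Add(-3, b), -1)) = Mul(Pow(Add(-3, b), -1), Add(3, b)))
Mul(Add(655, Function('T')(Mul(-2, 0))), Function('B')(22, -7)) = Mul(Add(655, Mul(Pow(Add(-3, Mul(-2, 0)), -1), Add(3, Mul(-2, 0)))), Add(22, Mul(-4, -7))) = Mul(Add(655, Mul(Pow(Add(-3, 0), -1), Add(3, 0))), Add(22, 28)) = Mul(Add(655, Mul(Pow(-3, -1), 3)), 50) = Mul(Add(655, Mul(Rational(-1, 3), 3)), 50) = Mul(Add(655, -1), 50) = Mul(654, 50) = 32700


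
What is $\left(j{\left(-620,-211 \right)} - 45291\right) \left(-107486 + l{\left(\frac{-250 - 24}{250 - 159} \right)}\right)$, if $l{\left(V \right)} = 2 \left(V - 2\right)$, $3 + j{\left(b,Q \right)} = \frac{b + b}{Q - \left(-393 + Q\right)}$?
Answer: $\frac{174139488169916}{35763} \approx 4.8693 \cdot 10^{9}$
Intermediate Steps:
$j{\left(b,Q \right)} = -3 + \frac{2 b}{393}$ ($j{\left(b,Q \right)} = -3 + \frac{b + b}{Q - \left(-393 + Q\right)} = -3 + \frac{2 b}{393}$)
$l{\left(V \right)} = -4 + 2 V$ ($l{\left(V \right)} = 2 \left(-2 + V\right) = -4 + 2 V$)
$\left(j{\left(-620,-211 \right)} - 45291\right) \left(-107486 + l{\left(\frac{-250 - 24}{250 - 159} \right)}\right) = \left(\left(-3 + \frac{2}{393} \left(-620\right)\right) - 45291\right) \left(-107486 + \left(-4 + 2 \frac{-250 - 24}{250 - 159}\right)\right) = \left(\left(-3 - \frac{1240}{393}\right) - 45291\right) \left(-107486 + \left(-4 + 2 \left(- \frac{274}{91}\right)\right)\right) = \left(- \frac{2419}{393} - 45291\right) \left(-107486 + \left(-4 + 2 \left(\left(-274\right) \frac{1}{91}\right)\right)\right) = - \frac{17801782 \left(-107486 + \left(-4 + 2 \left(- \frac{274}{91}\right)\right)\right)}{393} = - \frac{17801782 \left(-107486 - \frac{912}{91}\right)}{393} = \left(- \frac{17801782}{393}\right) \left(- \frac{9782138}{91}\right) = \frac{174139488169916}{35763}$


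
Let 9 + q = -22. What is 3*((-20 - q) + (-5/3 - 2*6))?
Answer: -8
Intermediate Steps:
q = -31 (q = -9 - 22 = -31)
3*((-20 - q) + (-5/3 - 2*6)) = 3*((-20 - 1*(-31)) + (-5/3 - 2*6)) = 3*((-20 + 31) + (-5*1/3 - 12)) = 3*(11 + (-5/3 - 12)) = 3*(11 - 41/3) = 3*(-8/3) = -8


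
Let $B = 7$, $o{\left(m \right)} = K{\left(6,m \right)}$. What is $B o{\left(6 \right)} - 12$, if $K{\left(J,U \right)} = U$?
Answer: $30$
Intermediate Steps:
$o{\left(m \right)} = m$
$B o{\left(6 \right)} - 12 = 7 \cdot 6 - 12 = 42 - 12 = 30$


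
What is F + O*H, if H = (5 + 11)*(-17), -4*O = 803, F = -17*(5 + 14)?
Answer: 54281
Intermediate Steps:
F = -323 (F = -17*19 = -323)
O = -803/4 (O = -¼*803 = -803/4 ≈ -200.75)
H = -272 (H = 16*(-17) = -272)
F + O*H = -323 - 803/4*(-272) = -323 + 54604 = 54281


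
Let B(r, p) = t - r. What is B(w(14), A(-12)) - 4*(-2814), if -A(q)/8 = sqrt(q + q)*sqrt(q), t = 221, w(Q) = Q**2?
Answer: 11281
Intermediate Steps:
A(q) = -8*q*sqrt(2) (A(q) = -8*sqrt(q + q)*sqrt(q) = -8*sqrt(2*q)*sqrt(q) = -8*sqrt(2)*sqrt(q)*sqrt(q) = -8*q*sqrt(2))
B(r, p) = 221 - r
B(w(14), A(-12)) - 4*(-2814) = (221 - 1*14**2) - 4*(-2814) = (221 - 1*196) - 1*(-11256) = (221 - 196) + 11256 = 25 + 11256 = 11281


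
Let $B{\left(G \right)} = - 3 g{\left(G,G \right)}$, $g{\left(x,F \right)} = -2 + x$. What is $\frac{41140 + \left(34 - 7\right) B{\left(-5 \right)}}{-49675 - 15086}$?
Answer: $- \frac{41707}{64761} \approx -0.64401$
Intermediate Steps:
$B{\left(G \right)} = 6 - 3 G$ ($B{\left(G \right)} = - 3 \left(-2 + G\right) = 6 - 3 G$)
$\frac{41140 + \left(34 - 7\right) B{\left(-5 \right)}}{-49675 - 15086} = \frac{41140 + \left(34 - 7\right) \left(6 - -15\right)}{-49675 - 15086} = \frac{41140 + 27 \left(6 + 15\right)}{-64761} = \left(41140 + 27 \cdot 21\right) \left(- \frac{1}{64761}\right) = \left(41140 + 567\right) \left(- \frac{1}{64761}\right) = 41707 \left(- \frac{1}{64761}\right) = - \frac{41707}{64761}$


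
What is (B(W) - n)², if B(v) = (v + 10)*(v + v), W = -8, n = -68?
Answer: 1296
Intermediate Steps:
B(v) = 2*v*(10 + v) (B(v) = (10 + v)*(2*v) = 2*v*(10 + v))
(B(W) - n)² = (2*(-8)*(10 - 8) - 1*(-68))² = (2*(-8)*2 + 68)² = (-32 + 68)² = 36² = 1296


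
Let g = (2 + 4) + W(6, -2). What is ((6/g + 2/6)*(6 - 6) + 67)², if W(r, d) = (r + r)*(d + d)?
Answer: 4489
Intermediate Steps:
W(r, d) = 4*d*r (W(r, d) = (2*r)*(2*d) = 4*d*r)
g = -42 (g = (2 + 4) + 4*(-2)*6 = 6 - 48 = -42)
((6/g + 2/6)*(6 - 6) + 67)² = ((6/(-42) + 2/6)*(6 - 6) + 67)² = ((6*(-1/42) + 2*(⅙))*0 + 67)² = ((-⅐ + ⅓)*0 + 67)² = ((4/21)*0 + 67)² = (0 + 67)² = 67² = 4489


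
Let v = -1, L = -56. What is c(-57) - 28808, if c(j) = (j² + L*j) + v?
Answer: -22368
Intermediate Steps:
c(j) = -1 + j² - 56*j (c(j) = (j² - 56*j) - 1 = -1 + j² - 56*j)
c(-57) - 28808 = (-1 + (-57)² - 56*(-57)) - 28808 = (-1 + 3249 + 3192) - 28808 = 6440 - 28808 = -22368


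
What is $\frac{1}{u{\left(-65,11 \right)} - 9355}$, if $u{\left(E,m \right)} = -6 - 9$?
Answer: $- \frac{1}{9370} \approx -0.00010672$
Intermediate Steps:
$u{\left(E,m \right)} = -15$
$\frac{1}{u{\left(-65,11 \right)} - 9355} = \frac{1}{-15 - 9355} = \frac{1}{-9370} = - \frac{1}{9370}$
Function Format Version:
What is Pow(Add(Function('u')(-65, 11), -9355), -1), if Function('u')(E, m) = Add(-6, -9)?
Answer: Rational(-1, 9370) ≈ -0.00010672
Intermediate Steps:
Function('u')(E, m) = -15
Pow(Add(Function('u')(-65, 11), -9355), -1) = Pow(Add(-15, -9355), -1) = Pow(-9370, -1) = Rational(-1, 9370)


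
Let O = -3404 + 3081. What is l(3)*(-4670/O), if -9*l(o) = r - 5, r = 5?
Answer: 0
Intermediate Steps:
O = -323
l(o) = 0 (l(o) = -(5 - 5)/9 = -⅑*0 = 0)
l(3)*(-4670/O) = 0*(-4670/(-323)) = 0*(-4670*(-1/323)) = 0*(4670/323) = 0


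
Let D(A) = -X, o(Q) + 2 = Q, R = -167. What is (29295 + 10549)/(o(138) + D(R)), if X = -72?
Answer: 9961/52 ≈ 191.56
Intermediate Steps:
o(Q) = -2 + Q
D(A) = 72 (D(A) = -1*(-72) = 72)
(29295 + 10549)/(o(138) + D(R)) = (29295 + 10549)/((-2 + 138) + 72) = 39844/(136 + 72) = 39844/208 = 39844*(1/208) = 9961/52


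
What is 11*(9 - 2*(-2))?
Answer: 143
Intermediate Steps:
11*(9 - 2*(-2)) = 11*(9 + 4) = 11*13 = 143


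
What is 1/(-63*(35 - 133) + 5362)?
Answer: 1/11536 ≈ 8.6685e-5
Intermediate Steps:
1/(-63*(35 - 133) + 5362) = 1/(-63*(-98) + 5362) = 1/(6174 + 5362) = 1/11536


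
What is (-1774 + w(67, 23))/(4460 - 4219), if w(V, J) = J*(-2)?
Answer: -1820/241 ≈ -7.5519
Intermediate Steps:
w(V, J) = -2*J
(-1774 + w(67, 23))/(4460 - 4219) = (-1774 - 2*23)/(4460 - 4219) = (-1774 - 46)/241 = -1820*1/241 = -1820/241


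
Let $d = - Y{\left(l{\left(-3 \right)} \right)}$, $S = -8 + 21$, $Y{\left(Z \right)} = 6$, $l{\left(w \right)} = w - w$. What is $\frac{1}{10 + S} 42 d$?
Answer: $- \frac{252}{23} \approx -10.957$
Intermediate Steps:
$l{\left(w \right)} = 0$
$S = 13$
$d = -6$ ($d = \left(-1\right) 6 = -6$)
$\frac{1}{10 + S} 42 d = \frac{1}{10 + 13} \cdot 42 \left(-6\right) = \frac{1}{23} \cdot 42 \left(-6\right) = \frac{42}{23} \left(-6\right) = - \frac{252}{23}$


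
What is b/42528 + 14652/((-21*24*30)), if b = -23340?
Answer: -564827/372120 ≈ -1.5179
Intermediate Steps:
b/42528 + 14652/((-21*24*30)) = -23340/42528 + 14652/((-21*24*30)) = -23340*1/42528 + 14652/((-504*30)) = -1945/3544 + 14652/(-15120) = -1945/3544 + 14652*(-1/15120) = -1945/3544 - 407/420 = -564827/372120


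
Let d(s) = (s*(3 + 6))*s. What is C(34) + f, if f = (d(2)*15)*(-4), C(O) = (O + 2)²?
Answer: -864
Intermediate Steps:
C(O) = (2 + O)²
d(s) = 9*s² (d(s) = (s*9)*s = (9*s)*s = 9*s²)
f = -2160 (f = ((9*2²)*15)*(-4) = ((9*4)*15)*(-4) = (36*15)*(-4) = 540*(-4) = -2160)
C(34) + f = (2 + 34)² - 2160 = 36² - 2160 = 1296 - 2160 = -864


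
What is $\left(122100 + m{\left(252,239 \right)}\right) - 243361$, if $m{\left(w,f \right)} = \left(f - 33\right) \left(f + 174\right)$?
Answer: $-36183$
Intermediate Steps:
$m{\left(w,f \right)} = \left(-33 + f\right) \left(174 + f\right)$
$\left(122100 + m{\left(252,239 \right)}\right) - 243361 = \left(122100 + \left(-5742 + 239^{2} + 141 \cdot 239\right)\right) - 243361 = \left(122100 + \left(-5742 + 57121 + 33699\right)\right) - 243361 = \left(122100 + 85078\right) - 243361 = 207178 - 243361 = -36183$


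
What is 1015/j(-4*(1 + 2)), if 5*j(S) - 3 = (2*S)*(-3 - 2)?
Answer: 5075/123 ≈ 41.260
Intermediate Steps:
j(S) = ⅗ - 2*S (j(S) = ⅗ + ((2*S)*(-3 - 2))/5 = ⅗ + ((2*S)*(-5))/5 = ⅗ + (-10*S)/5 = ⅗ - 2*S)
1015/j(-4*(1 + 2)) = 1015/(⅗ - (-8)*(1 + 2)) = 1015/(⅗ - (-8)*3) = 1015/(⅗ - 2*(-12)) = 1015/(⅗ + 24) = 1015/(123/5) = 1015*(5/123) = 5075/123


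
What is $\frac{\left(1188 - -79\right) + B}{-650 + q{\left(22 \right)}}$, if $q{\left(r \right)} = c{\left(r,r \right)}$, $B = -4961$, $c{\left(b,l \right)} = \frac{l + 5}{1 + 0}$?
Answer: $\frac{3694}{623} \approx 5.9294$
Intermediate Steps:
$c{\left(b,l \right)} = 5 + l$ ($c{\left(b,l \right)} = \frac{5 + l}{1} = \left(5 + l\right) 1 = 5 + l$)
$q{\left(r \right)} = 5 + r$
$\frac{\left(1188 - -79\right) + B}{-650 + q{\left(22 \right)}} = \frac{\left(1188 - -79\right) - 4961}{-650 + \left(5 + 22\right)} = \frac{\left(1188 + 79\right) - 4961}{-650 + 27} = \frac{1267 - 4961}{-623} = \left(-3694\right) \left(- \frac{1}{623}\right) = \frac{3694}{623}$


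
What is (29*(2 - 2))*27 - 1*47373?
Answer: -47373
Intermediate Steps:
(29*(2 - 2))*27 - 1*47373 = (29*0)*27 - 47373 = 0*27 - 47373 = 0 - 47373 = -47373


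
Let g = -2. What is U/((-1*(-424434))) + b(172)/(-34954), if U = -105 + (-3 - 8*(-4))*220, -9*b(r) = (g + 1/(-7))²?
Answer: 2689523000/181736908941 ≈ 0.014799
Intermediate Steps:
b(r) = -25/49 (b(r) = -(-2 + 1/(-7))²/9 = -(-2 - ⅐)²/9 = -(-15/7)²/9 = -⅑*225/49 = -25/49)
U = 6275 (U = -105 + (-3 + 32)*220 = -105 + 29*220 = -105 + 6380 = 6275)
U/((-1*(-424434))) + b(172)/(-34954) = 6275/((-1*(-424434))) - 25/49/(-34954) = 6275/424434 - 25/49*(-1/34954) = 6275*(1/424434) + 25/1712746 = 6275/424434 + 25/1712746 = 2689523000/181736908941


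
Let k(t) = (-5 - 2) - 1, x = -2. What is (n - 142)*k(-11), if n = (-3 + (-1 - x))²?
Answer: 1104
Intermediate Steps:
k(t) = -8 (k(t) = -7 - 1 = -8)
n = 4 (n = (-3 + (-1 - 1*(-2)))² = (-3 + (-1 + 2))² = (-3 + 1)² = (-2)² = 4)
(n - 142)*k(-11) = (4 - 142)*(-8) = -138*(-8) = 1104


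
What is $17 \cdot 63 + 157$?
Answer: $1228$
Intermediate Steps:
$17 \cdot 63 + 157 = 1071 + 157 = 1228$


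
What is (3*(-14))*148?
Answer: -6216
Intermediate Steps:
(3*(-14))*148 = -42*148 = -6216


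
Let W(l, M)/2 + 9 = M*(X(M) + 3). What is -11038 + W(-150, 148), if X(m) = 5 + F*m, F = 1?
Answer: 35120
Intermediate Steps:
X(m) = 5 + m (X(m) = 5 + 1*m = 5 + m)
W(l, M) = -18 + 2*M*(8 + M) (W(l, M) = -18 + 2*(M*((5 + M) + 3)) = -18 + 2*(M*(8 + M)) = -18 + 2*M*(8 + M))
-11038 + W(-150, 148) = -11038 + (-18 + 2*148² + 16*148) = -11038 + (-18 + 2*21904 + 2368) = -11038 + (-18 + 43808 + 2368) = -11038 + 46158 = 35120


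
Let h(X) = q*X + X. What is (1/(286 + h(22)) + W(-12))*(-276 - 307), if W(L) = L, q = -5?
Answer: 125875/18 ≈ 6993.1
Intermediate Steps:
h(X) = -4*X (h(X) = -5*X + X = -4*X)
(1/(286 + h(22)) + W(-12))*(-276 - 307) = (1/(286 - 4*22) - 12)*(-276 - 307) = (1/(286 - 88) - 12)*(-583) = (1/198 - 12)*(-583) = -2375/198*(-583) = 125875/18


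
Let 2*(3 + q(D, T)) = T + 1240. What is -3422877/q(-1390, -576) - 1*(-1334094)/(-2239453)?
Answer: -7665811083207/736780037 ≈ -10404.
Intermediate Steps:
q(D, T) = 617 + T/2 (q(D, T) = -3 + (T + 1240)/2 = -3 + (1240 + T)/2 = -3 + (620 + T/2) = 617 + T/2)
-3422877/q(-1390, -576) - 1*(-1334094)/(-2239453) = -3422877/(617 + (1/2)*(-576)) - 1*(-1334094)/(-2239453) = -3422877/(617 - 288) + 1334094*(-1/2239453) = -3422877/329 - 1334094/2239453 = -7665811083207/736780037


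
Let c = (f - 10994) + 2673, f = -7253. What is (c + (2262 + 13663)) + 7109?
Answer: 7460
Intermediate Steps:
c = -15574 (c = (-7253 - 10994) + 2673 = -18247 + 2673 = -15574)
(c + (2262 + 13663)) + 7109 = (-15574 + (2262 + 13663)) + 7109 = (-15574 + 15925) + 7109 = 351 + 7109 = 7460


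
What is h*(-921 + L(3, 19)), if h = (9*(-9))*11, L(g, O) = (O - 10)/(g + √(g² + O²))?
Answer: 296264628/361 - 8019*√370/361 ≈ 8.2025e+5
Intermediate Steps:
L(g, O) = (-10 + O)/(g + √(O² + g²))
h = -891 (h = -81*11 = -891)
h*(-921 + L(3, 19)) = -891*(-921 + (-10 + 19)/(3 + √(19² + 3²))) = -891*(-921 + 9/(3 + √(361 + 9))) = -891*(-921 + 9/(3 + √370)) = 820611 - 8019/(3 + √370)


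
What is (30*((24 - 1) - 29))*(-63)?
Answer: 11340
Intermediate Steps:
(30*((24 - 1) - 29))*(-63) = (30*(23 - 29))*(-63) = (30*(-6))*(-63) = -180*(-63) = 11340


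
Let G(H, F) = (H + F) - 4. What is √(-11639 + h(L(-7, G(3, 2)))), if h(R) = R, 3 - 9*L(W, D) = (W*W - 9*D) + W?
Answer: I*√104781/3 ≈ 107.9*I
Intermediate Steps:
G(H, F) = -4 + F + H (G(H, F) = (F + H) - 4 = -4 + F + H)
L(W, D) = ⅓ + D - W/9 - W²/9 (L(W, D) = ⅓ - ((W*W - 9*D) + W)/9 = ⅓ - ((W² - 9*D) + W)/9 = ⅓ - (W + W² - 9*D)/9 = ⅓ + (D - W/9 - W²/9) = ⅓ + D - W/9 - W²/9)
√(-11639 + h(L(-7, G(3, 2)))) = √(-11639 + (⅓ + (-4 + 2 + 3) - ⅑*(-7) - ⅑*(-7)²)) = √(-11639 + (⅓ + 1 + 7/9 - ⅑*49)) = √(-11639 + (⅓ + 1 + 7/9 - 49/9)) = √(-11639 - 10/3) = √(-34927/3) = I*√104781/3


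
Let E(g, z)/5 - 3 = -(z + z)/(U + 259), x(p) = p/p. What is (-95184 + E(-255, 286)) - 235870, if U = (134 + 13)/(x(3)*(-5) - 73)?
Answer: -442614015/1337 ≈ -3.3105e+5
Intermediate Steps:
x(p) = 1
U = -49/26 (U = (134 + 13)/(1*(-5) - 73) = 147/(-5 - 73) = 147/(-78) = 147*(-1/78) = -49/26 ≈ -1.8846)
E(g, z) = 15 - 52*z/1337 (E(g, z) = 15 + 5*(-(z + z)/(-49/26 + 259)) = 15 + 5*(-2*z/6685/26) = 15 + 5*(-2*z*26/6685) = 15 + 5*(-52*z/6685) = 15 - 52*z/1337)
(-95184 + E(-255, 286)) - 235870 = (-95184 + (15 - 52/1337*286)) - 235870 = (-95184 + (15 - 14872/1337)) - 235870 = (-95184 + 5183/1337) - 235870 = -127255825/1337 - 235870 = -442614015/1337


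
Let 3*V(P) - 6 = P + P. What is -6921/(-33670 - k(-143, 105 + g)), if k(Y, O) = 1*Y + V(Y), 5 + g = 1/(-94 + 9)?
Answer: 20763/100301 ≈ 0.20701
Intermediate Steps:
V(P) = 2 + 2*P/3 (V(P) = 2 + (P + P)/3 = 2 + (2*P)/3 = 2 + 2*P/3)
g = -426/85 (g = -5 + 1/(-94 + 9) = -5 + 1/(-85) = -5 - 1/85 = -426/85 ≈ -5.0118)
k(Y, O) = 2 + 5*Y/3 (k(Y, O) = 1*Y + (2 + 2*Y/3) = Y + (2 + 2*Y/3) = 2 + 5*Y/3)
-6921/(-33670 - k(-143, 105 + g)) = -6921/(-33670 - (2 + (5/3)*(-143))) = -6921/(-33670 - (2 - 715/3)) = -6921/(-33670 - 1*(-709/3)) = -6921/(-33670 + 709/3) = -6921/(-100301/3) = -6921*(-3/100301) = 20763/100301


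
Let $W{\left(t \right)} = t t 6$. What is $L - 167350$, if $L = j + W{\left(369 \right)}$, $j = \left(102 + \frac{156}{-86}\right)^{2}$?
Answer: $\frac{1219698848}{1849} \approx 6.5965 \cdot 10^{5}$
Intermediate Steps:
$W{\left(t \right)} = 6 t^{2}$ ($W{\left(t \right)} = t^{2} \cdot 6 = 6 t^{2}$)
$j = \frac{18558864}{1849}$ ($j = \left(102 + 156 \left(- \frac{1}{86}\right)\right)^{2} = \left(102 - \frac{78}{43}\right)^{2} = \left(\frac{4308}{43}\right)^{2} = \frac{18558864}{1849} \approx 10037.0$)
$L = \frac{1529128998}{1849}$ ($L = \frac{18558864}{1849} + 6 \cdot 369^{2} = \frac{18558864}{1849} + 6 \cdot 136161 = \frac{18558864}{1849} + 816966 = \frac{1529128998}{1849} \approx 8.27 \cdot 10^{5}$)
$L - 167350 = \frac{1529128998}{1849} - 167350 = \frac{1219698848}{1849}$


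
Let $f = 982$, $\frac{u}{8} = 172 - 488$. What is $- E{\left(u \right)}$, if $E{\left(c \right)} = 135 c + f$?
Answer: $340298$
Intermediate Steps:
$u = -2528$ ($u = 8 \left(172 - 488\right) = 8 \left(-316\right) = -2528$)
$E{\left(c \right)} = 982 + 135 c$ ($E{\left(c \right)} = 135 c + 982 = 982 + 135 c$)
$- E{\left(u \right)} = - (982 + 135 \left(-2528\right)) = - (982 - 341280) = \left(-1\right) \left(-340298\right) = 340298$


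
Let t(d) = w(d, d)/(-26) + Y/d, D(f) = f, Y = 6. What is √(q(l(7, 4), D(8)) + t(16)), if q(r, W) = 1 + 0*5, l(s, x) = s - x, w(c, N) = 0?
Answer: √22/4 ≈ 1.1726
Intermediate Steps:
q(r, W) = 1 (q(r, W) = 1 + 0 = 1)
t(d) = 6/d (t(d) = 0/(-26) + 6/d = 0*(-1/26) + 6/d = 0 + 6/d = 6/d)
√(q(l(7, 4), D(8)) + t(16)) = √(1 + 6/16) = √(1 + 6*(1/16)) = √(1 + 3/8) = √(11/8) = √22/4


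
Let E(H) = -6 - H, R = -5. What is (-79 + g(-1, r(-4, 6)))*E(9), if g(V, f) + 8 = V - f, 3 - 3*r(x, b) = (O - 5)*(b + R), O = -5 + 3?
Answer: 1370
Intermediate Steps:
O = -2
r(x, b) = -32/3 + 7*b/3 (r(x, b) = 1 - (-2 - 5)*(b - 5)/3 = 1 - (-7)*(-5 + b)/3 = 1 - (35 - 7*b)/3 = 1 + (-35/3 + 7*b/3) = -32/3 + 7*b/3)
g(V, f) = -8 + V - f (g(V, f) = -8 + (V - f) = -8 + V - f)
(-79 + g(-1, r(-4, 6)))*E(9) = (-79 + (-8 - 1 - (-32/3 + (7/3)*6)))*(-6 - 1*9) = (-79 + (-8 - 1 - (-32/3 + 14)))*(-6 - 9) = (-79 + (-8 - 1 - 1*10/3))*(-15) = (-79 + (-8 - 1 - 10/3))*(-15) = (-79 - 37/3)*(-15) = -274/3*(-15) = 1370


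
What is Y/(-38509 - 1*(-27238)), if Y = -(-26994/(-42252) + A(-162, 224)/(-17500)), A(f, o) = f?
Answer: 1426309/24803244375 ≈ 5.7505e-5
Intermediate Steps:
Y = -1426309/2200625 (Y = -(-26994/(-42252) - 162/(-17500)) = -(-26994*(-1/42252) - 162*(-1/17500)) = -(4499/7042 + 81/8750) = -1*1426309/2200625 = -1426309/2200625 ≈ -0.64814)
Y/(-38509 - 1*(-27238)) = -1426309/(2200625*(-38509 - 1*(-27238))) = -1426309/(2200625*(-38509 + 27238)) = -1426309/2200625/(-11271) = -1426309/2200625*(-1/11271) = 1426309/24803244375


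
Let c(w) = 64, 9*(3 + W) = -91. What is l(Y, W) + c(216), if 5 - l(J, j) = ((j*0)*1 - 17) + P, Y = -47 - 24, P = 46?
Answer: 40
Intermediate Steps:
W = -118/9 (W = -3 + (1/9)*(-91) = -3 - 91/9 = -118/9 ≈ -13.111)
Y = -71
l(J, j) = -24 (l(J, j) = 5 - (((j*0)*1 - 17) + 46) = 5 - ((0*1 - 17) + 46) = 5 - ((0 - 17) + 46) = 5 - (-17 + 46) = 5 - 1*29 = 5 - 29 = -24)
l(Y, W) + c(216) = -24 + 64 = 40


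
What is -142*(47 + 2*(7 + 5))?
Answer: -10082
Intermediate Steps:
-142*(47 + 2*(7 + 5)) = -142*(47 + 2*12) = -142*(47 + 24) = -142*71 = -10082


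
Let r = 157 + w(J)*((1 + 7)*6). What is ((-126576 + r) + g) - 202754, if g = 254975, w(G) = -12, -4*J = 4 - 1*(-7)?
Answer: -74774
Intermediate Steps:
J = -11/4 (J = -(4 - 1*(-7))/4 = -(4 + 7)/4 = -¼*11 = -11/4 ≈ -2.7500)
r = -419 (r = 157 - 12*(1 + 7)*6 = 157 - 96*6 = 157 - 12*48 = 157 - 576 = -419)
((-126576 + r) + g) - 202754 = ((-126576 - 419) + 254975) - 202754 = (-126995 + 254975) - 202754 = 127980 - 202754 = -74774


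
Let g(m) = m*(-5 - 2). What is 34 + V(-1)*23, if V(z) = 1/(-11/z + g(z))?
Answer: 635/18 ≈ 35.278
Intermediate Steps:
g(m) = -7*m (g(m) = m*(-7) = -7*m)
V(z) = 1/(-11/z - 7*z)
34 + V(-1)*23 = 34 - 1/(-11 - 7*(-1)²)*23 = 34 - 1/(-11 - 7*1)*23 = 34 - 1/(-11 - 7)*23 = 34 - 1/(-18)*23 = 34 - 1*(-1/18)*23 = 34 + (1/18)*23 = 34 + 23/18 = 635/18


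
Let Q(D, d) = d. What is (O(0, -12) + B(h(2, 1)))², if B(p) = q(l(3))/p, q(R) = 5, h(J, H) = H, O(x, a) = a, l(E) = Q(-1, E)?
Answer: 49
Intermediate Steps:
l(E) = E
B(p) = 5/p
(O(0, -12) + B(h(2, 1)))² = (-12 + 5/1)² = (-12 + 5*1)² = (-12 + 5)² = (-7)² = 49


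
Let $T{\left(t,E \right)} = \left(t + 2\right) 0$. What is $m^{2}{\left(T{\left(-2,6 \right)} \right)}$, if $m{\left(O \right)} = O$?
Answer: $0$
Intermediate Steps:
$T{\left(t,E \right)} = 0$ ($T{\left(t,E \right)} = \left(2 + t\right) 0 = 0$)
$m^{2}{\left(T{\left(-2,6 \right)} \right)} = 0^{2} = 0$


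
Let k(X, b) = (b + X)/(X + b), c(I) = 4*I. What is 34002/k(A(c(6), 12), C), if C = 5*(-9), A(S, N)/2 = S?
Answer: 34002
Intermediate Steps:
A(S, N) = 2*S
C = -45
k(X, b) = 1 (k(X, b) = (X + b)/(X + b) = 1)
34002/k(A(c(6), 12), C) = 34002/1 = 34002*1 = 34002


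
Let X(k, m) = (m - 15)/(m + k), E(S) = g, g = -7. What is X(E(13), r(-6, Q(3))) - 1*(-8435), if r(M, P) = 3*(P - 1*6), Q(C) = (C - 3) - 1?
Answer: 59054/7 ≈ 8436.3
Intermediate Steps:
E(S) = -7
Q(C) = -4 + C (Q(C) = (-3 + C) - 1 = -4 + C)
r(M, P) = -18 + 3*P (r(M, P) = 3*(P - 6) = 3*(-6 + P) = -18 + 3*P)
X(k, m) = (-15 + m)/(k + m)
X(E(13), r(-6, Q(3))) - 1*(-8435) = (-15 + (-18 + 3*(-4 + 3)))/(-7 + (-18 + 3*(-4 + 3))) - 1*(-8435) = (-15 + (-18 + 3*(-1)))/(-7 + (-18 + 3*(-1))) + 8435 = (-15 + (-18 - 3))/(-7 + (-18 - 3)) + 8435 = (-15 - 21)/(-7 - 21) + 8435 = -36/(-28) + 8435 = -1/28*(-36) + 8435 = 9/7 + 8435 = 59054/7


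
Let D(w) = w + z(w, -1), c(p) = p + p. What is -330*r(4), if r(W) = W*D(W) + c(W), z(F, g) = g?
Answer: -6600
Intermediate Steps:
c(p) = 2*p
D(w) = -1 + w (D(w) = w - 1 = -1 + w)
r(W) = 2*W + W*(-1 + W) (r(W) = W*(-1 + W) + 2*W = 2*W + W*(-1 + W))
-330*r(4) = -1320*(1 + 4) = -1320*5 = -330*20 = -6600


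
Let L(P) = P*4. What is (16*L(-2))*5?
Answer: -640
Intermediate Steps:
L(P) = 4*P
(16*L(-2))*5 = (16*(4*(-2)))*5 = (16*(-8))*5 = -128*5 = -640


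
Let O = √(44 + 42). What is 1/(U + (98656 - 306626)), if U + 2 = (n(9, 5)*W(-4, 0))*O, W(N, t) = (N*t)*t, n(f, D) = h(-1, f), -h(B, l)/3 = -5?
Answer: -1/207972 ≈ -4.8083e-6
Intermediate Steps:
h(B, l) = 15 (h(B, l) = -3*(-5) = 15)
n(f, D) = 15
O = √86 ≈ 9.2736
W(N, t) = N*t²
U = -2 (U = -2 + (15*(-4*0²))*√86 = -2 + (15*(-4*0))*√86 = -2 + (15*0)*√86 = -2 + 0*√86 = -2 + 0 = -2)
1/(U + (98656 - 306626)) = 1/(-2 + (98656 - 306626)) = 1/(-2 - 207970) = 1/(-207972) = -1/207972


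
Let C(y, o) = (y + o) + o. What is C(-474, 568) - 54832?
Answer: -54170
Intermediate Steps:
C(y, o) = y + 2*o (C(y, o) = (o + y) + o = y + 2*o)
C(-474, 568) - 54832 = (-474 + 2*568) - 54832 = (-474 + 1136) - 54832 = 662 - 54832 = -54170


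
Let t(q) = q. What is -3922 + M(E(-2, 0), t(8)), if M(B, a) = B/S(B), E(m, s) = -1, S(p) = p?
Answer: -3921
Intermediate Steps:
M(B, a) = 1 (M(B, a) = B/B = 1)
-3922 + M(E(-2, 0), t(8)) = -3922 + 1 = -3921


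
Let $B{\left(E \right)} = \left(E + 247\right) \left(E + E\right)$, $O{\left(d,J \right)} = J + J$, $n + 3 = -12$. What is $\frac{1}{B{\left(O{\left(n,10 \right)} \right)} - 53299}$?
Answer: $- \frac{1}{42619} \approx -2.3464 \cdot 10^{-5}$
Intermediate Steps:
$n = -15$ ($n = -3 - 12 = -15$)
$O{\left(d,J \right)} = 2 J$
$B{\left(E \right)} = 2 E \left(247 + E\right)$ ($B{\left(E \right)} = \left(247 + E\right) 2 E = 2 E \left(247 + E\right)$)
$\frac{1}{B{\left(O{\left(n,10 \right)} \right)} - 53299} = \frac{1}{2 \cdot 2 \cdot 10 \left(247 + 2 \cdot 10\right) - 53299} = \frac{1}{2 \cdot 20 \left(247 + 20\right) - 53299} = \frac{1}{2 \cdot 20 \cdot 267 - 53299} = \frac{1}{10680 - 53299} = \frac{1}{-42619} = - \frac{1}{42619}$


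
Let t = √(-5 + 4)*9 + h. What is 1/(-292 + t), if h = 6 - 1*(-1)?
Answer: -95/27102 - I/9034 ≈ -0.0035053 - 0.00011069*I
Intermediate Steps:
h = 7 (h = 6 + 1 = 7)
t = 7 + 9*I (t = √(-5 + 4)*9 + 7 = √(-1)*9 + 7 = I*9 + 7 = 9*I + 7 = 7 + 9*I ≈ 7.0 + 9.0*I)
1/(-292 + t) = 1/(-292 + (7 + 9*I)) = 1/(-285 + 9*I) = (-285 - 9*I)/81306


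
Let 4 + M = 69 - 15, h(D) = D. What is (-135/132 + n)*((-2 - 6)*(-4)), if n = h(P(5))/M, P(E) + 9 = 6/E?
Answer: -51864/1375 ≈ -37.719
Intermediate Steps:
P(E) = -9 + 6/E
M = 50 (M = -4 + (69 - 15) = -4 + 54 = 50)
n = -39/250 (n = (-9 + 6/5)/50 = (-9 + 6*(1/5))*(1/50) = (-9 + 6/5)*(1/50) = -39/5*1/50 = -39/250 ≈ -0.15600)
(-135/132 + n)*((-2 - 6)*(-4)) = (-135/132 - 39/250)*((-2 - 6)*(-4)) = (-135*1/132 - 39/250)*(-8*(-4)) = (-45/44 - 39/250)*32 = -6483/5500*32 = -51864/1375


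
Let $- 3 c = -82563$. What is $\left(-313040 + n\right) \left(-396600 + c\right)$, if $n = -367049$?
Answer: $251006568031$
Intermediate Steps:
$c = 27521$ ($c = \left(- \frac{1}{3}\right) \left(-82563\right) = 27521$)
$\left(-313040 + n\right) \left(-396600 + c\right) = \left(-313040 - 367049\right) \left(-396600 + 27521\right) = \left(-680089\right) \left(-369079\right) = 251006568031$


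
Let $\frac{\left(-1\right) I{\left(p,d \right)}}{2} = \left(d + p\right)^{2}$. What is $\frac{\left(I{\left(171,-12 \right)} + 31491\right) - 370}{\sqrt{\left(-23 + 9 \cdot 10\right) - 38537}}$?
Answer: $\frac{19441 i \sqrt{38470}}{38470} \approx 99.119 i$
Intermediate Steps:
$I{\left(p,d \right)} = - 2 \left(d + p\right)^{2}$
$\frac{\left(I{\left(171,-12 \right)} + 31491\right) - 370}{\sqrt{\left(-23 + 9 \cdot 10\right) - 38537}} = \frac{\left(- 2 \left(-12 + 171\right)^{2} + 31491\right) - 370}{\sqrt{\left(-23 + 9 \cdot 10\right) - 38537}} = \frac{\left(- 2 \cdot 159^{2} + 31491\right) - 370}{\sqrt{\left(-23 + 90\right) - 38537}} = \frac{\left(\left(-2\right) 25281 + 31491\right) - 370}{\sqrt{67 - 38537}} = \frac{\left(-50562 + 31491\right) - 370}{\sqrt{-38470}} = \frac{-19071 - 370}{i \sqrt{38470}} = - 19441 \left(- \frac{i \sqrt{38470}}{38470}\right) = \frac{19441 i \sqrt{38470}}{38470}$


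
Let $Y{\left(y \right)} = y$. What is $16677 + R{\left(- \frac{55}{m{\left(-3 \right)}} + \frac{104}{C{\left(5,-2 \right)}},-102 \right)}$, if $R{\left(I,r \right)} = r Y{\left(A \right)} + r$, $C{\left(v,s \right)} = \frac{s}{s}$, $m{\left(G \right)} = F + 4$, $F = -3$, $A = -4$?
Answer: $16983$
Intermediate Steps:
$m{\left(G \right)} = 1$ ($m{\left(G \right)} = -3 + 4 = 1$)
$C{\left(v,s \right)} = 1$
$R{\left(I,r \right)} = - 3 r$ ($R{\left(I,r \right)} = r \left(-4\right) + r = - 4 r + r = - 3 r$)
$16677 + R{\left(- \frac{55}{m{\left(-3 \right)}} + \frac{104}{C{\left(5,-2 \right)}},-102 \right)} = 16677 - -306 = 16677 + 306 = 16983$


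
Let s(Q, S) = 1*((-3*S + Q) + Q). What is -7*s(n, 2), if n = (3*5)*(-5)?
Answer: 1092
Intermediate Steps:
n = -75 (n = 15*(-5) = -75)
s(Q, S) = -3*S + 2*Q (s(Q, S) = 1*((Q - 3*S) + Q) = 1*(-3*S + 2*Q) = -3*S + 2*Q)
-7*s(n, 2) = -7*(-3*2 + 2*(-75)) = -7*(-6 - 150) = -7*(-156) = 1092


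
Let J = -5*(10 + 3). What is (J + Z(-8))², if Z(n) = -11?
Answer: 5776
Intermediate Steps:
J = -65 (J = -5*13 = -65)
(J + Z(-8))² = (-65 - 11)² = (-76)² = 5776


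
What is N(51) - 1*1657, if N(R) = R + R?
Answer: -1555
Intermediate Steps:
N(R) = 2*R
N(51) - 1*1657 = 2*51 - 1*1657 = 102 - 1657 = -1555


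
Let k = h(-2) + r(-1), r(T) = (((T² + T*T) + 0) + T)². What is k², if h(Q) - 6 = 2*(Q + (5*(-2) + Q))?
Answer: 441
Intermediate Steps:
h(Q) = -14 + 4*Q (h(Q) = 6 + 2*(Q + (5*(-2) + Q)) = 6 + 2*(Q + (-10 + Q)) = 6 + 2*(-10 + 2*Q) = 6 + (-20 + 4*Q) = -14 + 4*Q)
r(T) = (T + 2*T²)² (r(T) = (((T² + T²) + 0) + T)² = ((2*T² + 0) + T)² = (2*T² + T)² = (T + 2*T²)²)
k = -21 (k = (-14 + 4*(-2)) + (-1)²*(1 + 2*(-1))² = (-14 - 8) + 1*(1 - 2)² = -22 + 1*(-1)² = -22 + 1*1 = -22 + 1 = -21)
k² = (-21)² = 441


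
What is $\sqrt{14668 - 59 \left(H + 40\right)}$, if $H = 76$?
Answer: $4 \sqrt{489} \approx 88.453$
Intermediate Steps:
$\sqrt{14668 - 59 \left(H + 40\right)} = \sqrt{14668 - 59 \left(76 + 40\right)} = \sqrt{14668 - 6844} = \sqrt{7824} = 4 \sqrt{489}$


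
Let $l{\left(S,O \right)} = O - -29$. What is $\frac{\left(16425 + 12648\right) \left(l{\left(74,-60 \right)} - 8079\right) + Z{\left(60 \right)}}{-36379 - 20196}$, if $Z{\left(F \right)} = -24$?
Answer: $\frac{235782054}{56575} \approx 4167.6$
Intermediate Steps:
$l{\left(S,O \right)} = 29 + O$ ($l{\left(S,O \right)} = O + 29 = 29 + O$)
$\frac{\left(16425 + 12648\right) \left(l{\left(74,-60 \right)} - 8079\right) + Z{\left(60 \right)}}{-36379 - 20196} = \frac{\left(16425 + 12648\right) \left(\left(29 - 60\right) - 8079\right) - 24}{-36379 - 20196} = \frac{29073 \left(-31 - 8079\right) - 24}{-56575} = \left(29073 \left(-8110\right) - 24\right) \left(- \frac{1}{56575}\right) = \left(-235782030 - 24\right) \left(- \frac{1}{56575}\right) = \left(-235782054\right) \left(- \frac{1}{56575}\right) = \frac{235782054}{56575}$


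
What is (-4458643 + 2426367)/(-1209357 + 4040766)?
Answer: -2032276/2831409 ≈ -0.71776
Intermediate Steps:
(-4458643 + 2426367)/(-1209357 + 4040766) = -2032276/2831409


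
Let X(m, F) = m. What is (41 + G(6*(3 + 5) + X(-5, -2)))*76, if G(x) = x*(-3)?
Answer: -6688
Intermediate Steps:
G(x) = -3*x
(41 + G(6*(3 + 5) + X(-5, -2)))*76 = (41 - 3*(6*(3 + 5) - 5))*76 = (41 - 3*(6*8 - 5))*76 = (41 - 3*(48 - 5))*76 = (41 - 3*43)*76 = (41 - 129)*76 = -88*76 = -6688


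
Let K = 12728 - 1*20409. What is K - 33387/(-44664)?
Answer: -114343599/14888 ≈ -7680.3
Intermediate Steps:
K = -7681 (K = 12728 - 20409 = -7681)
K - 33387/(-44664) = -7681 - 33387/(-44664) = -7681 - 33387*(-1)/44664 = -7681 - 1*(-11129/14888) = -7681 + 11129/14888 = -114343599/14888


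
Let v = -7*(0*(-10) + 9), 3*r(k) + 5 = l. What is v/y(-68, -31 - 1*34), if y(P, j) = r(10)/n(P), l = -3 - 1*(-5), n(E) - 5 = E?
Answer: -3969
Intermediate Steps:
n(E) = 5 + E
l = 2 (l = -3 + 5 = 2)
r(k) = -1 (r(k) = -5/3 + (⅓)*2 = -5/3 + ⅔ = -1)
v = -63 (v = -7*(0 + 9) = -7*9 = -63)
y(P, j) = -1/(5 + P)
v/y(-68, -31 - 1*34) = -63/((-1/(5 - 68))) = -63/((-1/(-63))) = -63/((-1*(-1/63))) = -63/1/63 = -63*63 = -3969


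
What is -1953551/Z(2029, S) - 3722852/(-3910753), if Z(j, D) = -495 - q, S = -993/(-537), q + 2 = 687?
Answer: 1092035485609/659241220 ≈ 1656.5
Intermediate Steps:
q = 685 (q = -2 + 687 = 685)
S = 331/179 (S = -993*(-1/537) = 331/179 ≈ 1.8492)
Z(j, D) = -1180 (Z(j, D) = -495 - 1*685 = -495 - 685 = -1180)
-1953551/Z(2029, S) - 3722852/(-3910753) = -1953551/(-1180) - 3722852/(-3910753) = -1953551*(-1/1180) - 3722852*(-1/3910753) = 1953551/1180 + 531836/558679 = 1092035485609/659241220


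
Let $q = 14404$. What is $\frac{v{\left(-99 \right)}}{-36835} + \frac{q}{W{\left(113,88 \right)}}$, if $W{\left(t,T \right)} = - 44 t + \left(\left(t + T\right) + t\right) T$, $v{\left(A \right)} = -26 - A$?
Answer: $\frac{26445858}{41734055} \approx 0.63368$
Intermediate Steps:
$W{\left(t,T \right)} = - 44 t + T \left(T + 2 t\right)$ ($W{\left(t,T \right)} = - 44 t + \left(\left(T + t\right) + t\right) T = - 44 t + \left(T + 2 t\right) T = - 44 t + T \left(T + 2 t\right)$)
$\frac{v{\left(-99 \right)}}{-36835} + \frac{q}{W{\left(113,88 \right)}} = \frac{-26 - -99}{-36835} + \frac{14404}{88^{2} - 4972 + 2 \cdot 88 \cdot 113} = \left(-26 + 99\right) \left(- \frac{1}{36835}\right) + \frac{14404}{7744 - 4972 + 19888} = 73 \left(- \frac{1}{36835}\right) + \frac{14404}{22660} = - \frac{73}{36835} + 14404 \cdot \frac{1}{22660} = - \frac{73}{36835} + \frac{3601}{5665} = \frac{26445858}{41734055}$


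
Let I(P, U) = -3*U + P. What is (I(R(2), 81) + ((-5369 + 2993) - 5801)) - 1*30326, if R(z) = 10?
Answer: -38736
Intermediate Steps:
I(P, U) = P - 3*U
(I(R(2), 81) + ((-5369 + 2993) - 5801)) - 1*30326 = ((10 - 3*81) + ((-5369 + 2993) - 5801)) - 1*30326 = ((10 - 243) + (-2376 - 5801)) - 30326 = (-233 - 8177) - 30326 = -8410 - 30326 = -38736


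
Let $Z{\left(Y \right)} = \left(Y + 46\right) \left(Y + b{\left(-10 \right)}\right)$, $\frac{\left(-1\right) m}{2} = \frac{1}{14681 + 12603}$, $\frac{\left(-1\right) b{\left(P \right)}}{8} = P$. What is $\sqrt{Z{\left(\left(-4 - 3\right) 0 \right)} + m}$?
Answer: $\frac{\sqrt{684863309878}}{13642} \approx 60.663$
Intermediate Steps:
$b{\left(P \right)} = - 8 P$
$m = - \frac{1}{13642}$ ($m = - \frac{2}{14681 + 12603} = - \frac{2}{27284} = \left(-2\right) \frac{1}{27284} = - \frac{1}{13642} \approx -7.3303 \cdot 10^{-5}$)
$Z{\left(Y \right)} = \left(46 + Y\right) \left(80 + Y\right)$ ($Z{\left(Y \right)} = \left(Y + 46\right) \left(Y - -80\right) = \left(46 + Y\right) \left(Y + 80\right) = \left(46 + Y\right) \left(80 + Y\right)$)
$\sqrt{Z{\left(\left(-4 - 3\right) 0 \right)} + m} = \sqrt{\left(3680 + \left(\left(-4 - 3\right) 0\right)^{2} + 126 \left(-4 - 3\right) 0\right) - \frac{1}{13642}} = \sqrt{\left(3680 + \left(\left(-7\right) 0\right)^{2} + 126 \left(\left(-7\right) 0\right)\right) - \frac{1}{13642}} = \sqrt{\left(3680 + 0^{2} + 126 \cdot 0\right) - \frac{1}{13642}} = \sqrt{\left(3680 + 0 + 0\right) - \frac{1}{13642}} = \sqrt{3680 - \frac{1}{13642}} = \sqrt{\frac{50202559}{13642}} = \frac{\sqrt{684863309878}}{13642}$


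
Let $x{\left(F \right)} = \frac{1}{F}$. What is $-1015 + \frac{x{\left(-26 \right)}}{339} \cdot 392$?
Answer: $- \frac{4473301}{4407} \approx -1015.0$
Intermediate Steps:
$-1015 + \frac{x{\left(-26 \right)}}{339} \cdot 392 = -1015 + \frac{1}{\left(-26\right) 339} \cdot 392 = -1015 + \left(- \frac{1}{26}\right) \frac{1}{339} \cdot 392 = -1015 - \frac{196}{4407} = - \frac{4473301}{4407}$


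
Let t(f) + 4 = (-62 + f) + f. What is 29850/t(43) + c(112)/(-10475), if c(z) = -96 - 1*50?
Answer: 31268167/20950 ≈ 1492.5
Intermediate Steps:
t(f) = -66 + 2*f (t(f) = -4 + ((-62 + f) + f) = -4 + (-62 + 2*f) = -66 + 2*f)
c(z) = -146 (c(z) = -96 - 50 = -146)
29850/t(43) + c(112)/(-10475) = 29850/(-66 + 2*43) - 146/(-10475) = 29850/(-66 + 86) - 146*(-1/10475) = 29850/20 + 146/10475 = 29850*(1/20) + 146/10475 = 2985/2 + 146/10475 = 31268167/20950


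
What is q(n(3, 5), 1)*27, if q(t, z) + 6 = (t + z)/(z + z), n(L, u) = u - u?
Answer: -297/2 ≈ -148.50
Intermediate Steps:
n(L, u) = 0
q(t, z) = -6 + (t + z)/(2*z) (q(t, z) = -6 + (t + z)/(z + z) = -6 + (t + z)/((2*z)) = -6 + (t + z)*(1/(2*z)) = -6 + (t + z)/(2*z))
q(n(3, 5), 1)*27 = ((½)*(0 - 11*1)/1)*27 = ((½)*1*(0 - 11))*27 = ((½)*1*(-11))*27 = -11/2*27 = -297/2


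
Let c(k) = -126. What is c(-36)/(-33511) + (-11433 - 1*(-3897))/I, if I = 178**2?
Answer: -62136678/265440631 ≈ -0.23409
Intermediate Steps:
I = 31684
c(-36)/(-33511) + (-11433 - 1*(-3897))/I = -126/(-33511) + (-11433 - 1*(-3897))/31684 = -126*(-1/33511) + (-11433 + 3897)*(1/31684) = 126/33511 - 7536*1/31684 = 126/33511 - 1884/7921 = -62136678/265440631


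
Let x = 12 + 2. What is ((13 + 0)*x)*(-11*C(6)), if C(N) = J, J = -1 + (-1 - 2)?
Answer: 8008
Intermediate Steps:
J = -4 (J = -1 - 3 = -4)
x = 14
C(N) = -4
((13 + 0)*x)*(-11*C(6)) = ((13 + 0)*14)*(-11*(-4)) = (13*14)*44 = 182*44 = 8008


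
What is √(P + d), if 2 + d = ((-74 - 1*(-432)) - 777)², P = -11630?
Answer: √163929 ≈ 404.88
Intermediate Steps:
d = 175559 (d = -2 + ((-74 - 1*(-432)) - 777)² = -2 + ((-74 + 432) - 777)² = -2 + (358 - 777)² = -2 + (-419)² = -2 + 175561 = 175559)
√(P + d) = √(-11630 + 175559) = √163929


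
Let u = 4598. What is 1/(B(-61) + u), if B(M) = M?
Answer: 1/4537 ≈ 0.00022041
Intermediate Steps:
1/(B(-61) + u) = 1/(-61 + 4598) = 1/4537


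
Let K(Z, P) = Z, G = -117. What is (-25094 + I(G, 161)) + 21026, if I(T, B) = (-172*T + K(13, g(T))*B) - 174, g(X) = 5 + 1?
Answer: 17975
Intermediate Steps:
g(X) = 6
I(T, B) = -174 - 172*T + 13*B (I(T, B) = (-172*T + 13*B) - 174 = -174 - 172*T + 13*B)
(-25094 + I(G, 161)) + 21026 = (-25094 + (-174 - 172*(-117) + 13*161)) + 21026 = (-25094 + (-174 + 20124 + 2093)) + 21026 = (-25094 + 22043) + 21026 = -3051 + 21026 = 17975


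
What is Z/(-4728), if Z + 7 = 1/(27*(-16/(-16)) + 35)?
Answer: 433/293136 ≈ 0.0014771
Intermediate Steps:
Z = -433/62 (Z = -7 + 1/(27*(-16/(-16)) + 35) = -7 + 1/(27*(-16*(-1/16)) + 35) = -7 + 1/(27*1 + 35) = -7 + 1/(27 + 35) = -7 + 1/62 = -433/62 ≈ -6.9839)
Z/(-4728) = -433/62/(-4728) = -433/62*(-1/4728) = 433/293136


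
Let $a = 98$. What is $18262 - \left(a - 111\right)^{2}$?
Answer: $18093$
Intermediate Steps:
$18262 - \left(a - 111\right)^{2} = 18262 - \left(98 - 111\right)^{2} = 18262 - \left(-13\right)^{2} = 18262 - 169 = 18093$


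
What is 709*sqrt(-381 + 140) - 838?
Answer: -838 + 709*I*sqrt(241) ≈ -838.0 + 11007.0*I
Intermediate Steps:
709*sqrt(-381 + 140) - 838 = 709*sqrt(-241) - 838 = 709*(I*sqrt(241)) - 838 = 709*I*sqrt(241) - 838 = -838 + 709*I*sqrt(241)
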